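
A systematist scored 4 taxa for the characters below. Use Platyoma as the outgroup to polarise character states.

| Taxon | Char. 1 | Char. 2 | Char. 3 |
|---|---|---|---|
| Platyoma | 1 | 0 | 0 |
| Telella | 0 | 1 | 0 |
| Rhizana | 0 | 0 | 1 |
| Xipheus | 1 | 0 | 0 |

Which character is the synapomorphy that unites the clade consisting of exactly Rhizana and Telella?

Character polarity is set by the outgroup: the derived state is whichever differs from the outgroup's state, so for Char. 1 the derived state is '0', and for the remaining characters it is '1'.
Char. 1: derived state '0' in Rhizana and Telella only — synapomorphy for {Rhizana, Telella}.
Char. 2: derived state '1' in Telella only — an autapomorphy, so it tells us nothing about relationships among taxa.
Char. 3: derived state '1' in Rhizana only — an autapomorphy, so it tells us nothing about relationships among taxa.
Most parsimonious ingroup topology: ((Telella,Rhizana),Xipheus).
The clade {Rhizana, Telella} is supported by Char. 1: its derived state '0' occurs in exactly those taxa and in no other taxon (including the outgroup).

Char. 1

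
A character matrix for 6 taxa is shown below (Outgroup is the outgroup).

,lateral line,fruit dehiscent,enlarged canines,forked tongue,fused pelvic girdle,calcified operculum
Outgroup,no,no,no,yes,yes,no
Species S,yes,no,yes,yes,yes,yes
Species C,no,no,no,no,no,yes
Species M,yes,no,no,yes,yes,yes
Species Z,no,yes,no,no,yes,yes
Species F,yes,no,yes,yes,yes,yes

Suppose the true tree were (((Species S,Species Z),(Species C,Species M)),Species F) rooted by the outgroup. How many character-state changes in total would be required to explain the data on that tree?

10

Map each character onto (((Species S,Species Z),(Species C,Species M)),Species F) (rooted by Outgroup) and count the minimum state changes it requires (Fitch parsimony):
lateral line: 3; fruit dehiscent: 1; enlarged canines: 2; forked tongue: 2; fused pelvic girdle: 1; calcified operculum: 1.
Total tree length = 10.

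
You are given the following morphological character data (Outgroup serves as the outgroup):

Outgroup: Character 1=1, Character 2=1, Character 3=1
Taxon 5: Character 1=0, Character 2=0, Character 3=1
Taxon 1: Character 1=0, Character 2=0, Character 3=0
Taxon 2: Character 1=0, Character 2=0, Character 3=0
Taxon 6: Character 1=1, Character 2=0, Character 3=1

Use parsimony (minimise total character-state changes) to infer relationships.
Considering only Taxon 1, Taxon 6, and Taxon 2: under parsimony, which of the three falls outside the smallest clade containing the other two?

The outgroup has state '1' for every character, so '0' is the derived state throughout.
Character 1 (derived state '0') is shared by Taxon 1, Taxon 2, and Taxon 5 — a synapomorphy uniting that clade.
Character 2 (derived state '0') is shared by all ingroup taxa — unites the whole ingroup.
Character 3 (derived state '0') is shared by Taxon 1 and Taxon 2 — a synapomorphy uniting that clade.
Most parsimonious ingroup topology: ((Taxon 5,(Taxon 1,Taxon 2)),Taxon 6).
Taxon 2 and Taxon 1 share a more recent common ancestor with each other than either does with Taxon 6, so Taxon 6 is the least closely related of the three.

Taxon 6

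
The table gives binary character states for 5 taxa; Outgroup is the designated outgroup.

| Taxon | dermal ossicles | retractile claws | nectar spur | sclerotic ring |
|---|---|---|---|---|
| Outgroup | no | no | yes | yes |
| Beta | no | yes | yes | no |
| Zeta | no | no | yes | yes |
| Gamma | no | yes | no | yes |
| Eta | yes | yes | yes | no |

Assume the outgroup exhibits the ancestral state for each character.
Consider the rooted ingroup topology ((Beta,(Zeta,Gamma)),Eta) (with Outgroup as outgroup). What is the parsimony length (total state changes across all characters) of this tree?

6

Map each character onto ((Beta,(Zeta,Gamma)),Eta) (rooted by Outgroup) and count the minimum state changes it requires (Fitch parsimony):
dermal ossicles: 1; retractile claws: 2; nectar spur: 1; sclerotic ring: 2.
Total tree length = 6.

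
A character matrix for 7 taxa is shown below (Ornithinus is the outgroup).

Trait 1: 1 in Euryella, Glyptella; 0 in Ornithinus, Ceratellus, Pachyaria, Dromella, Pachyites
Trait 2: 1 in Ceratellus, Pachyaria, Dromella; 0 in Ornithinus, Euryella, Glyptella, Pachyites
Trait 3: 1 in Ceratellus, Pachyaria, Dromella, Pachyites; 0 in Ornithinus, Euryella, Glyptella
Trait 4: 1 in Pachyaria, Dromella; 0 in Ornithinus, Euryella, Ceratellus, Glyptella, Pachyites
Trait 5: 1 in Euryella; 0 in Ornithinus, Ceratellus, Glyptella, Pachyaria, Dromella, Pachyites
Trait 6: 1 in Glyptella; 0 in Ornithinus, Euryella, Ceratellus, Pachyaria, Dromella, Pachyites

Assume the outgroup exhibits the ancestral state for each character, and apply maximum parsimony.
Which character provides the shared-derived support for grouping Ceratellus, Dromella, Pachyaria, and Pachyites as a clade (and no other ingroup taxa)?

Trait 3

The outgroup has state '0' for every character, so '1' is the derived state throughout.
Trait 1 (derived state '1') is shared by Euryella and Glyptella — a synapomorphy uniting that clade.
Trait 2: derived state '1' in Ceratellus, Dromella, and Pachyaria only — synapomorphy for {Ceratellus, Dromella, Pachyaria}.
Only Ceratellus, Dromella, Pachyaria, and Pachyites show the derived state '1' for Trait 3, supporting them as a clade.
Trait 4: derived state '1' in Dromella and Pachyaria only — synapomorphy for {Dromella, Pachyaria}.
Trait 5: derived state '1' in Euryella only — an autapomorphy, so it tells us nothing about relationships among taxa.
Trait 6 (derived state '1') is unique to Glyptella (autapomorphy; uninformative for grouping).
Most parsimonious ingroup topology: ((Euryella,Glyptella),((Ceratellus,(Pachyaria,Dromella)),Pachyites)).
The clade {Ceratellus, Dromella, Pachyaria, Pachyites} is supported by Trait 3: its derived state '1' occurs in exactly those taxa and in no other taxon (including the outgroup).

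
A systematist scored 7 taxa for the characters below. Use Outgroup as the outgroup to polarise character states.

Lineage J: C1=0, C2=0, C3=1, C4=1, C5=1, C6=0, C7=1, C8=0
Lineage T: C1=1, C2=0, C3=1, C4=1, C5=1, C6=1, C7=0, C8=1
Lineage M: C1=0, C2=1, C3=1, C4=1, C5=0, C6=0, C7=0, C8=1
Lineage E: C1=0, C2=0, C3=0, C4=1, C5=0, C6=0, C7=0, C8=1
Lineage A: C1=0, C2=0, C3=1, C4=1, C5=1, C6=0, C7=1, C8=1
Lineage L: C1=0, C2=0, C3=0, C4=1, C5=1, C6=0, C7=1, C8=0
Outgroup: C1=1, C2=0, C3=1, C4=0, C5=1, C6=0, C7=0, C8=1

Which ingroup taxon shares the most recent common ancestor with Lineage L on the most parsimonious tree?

Character polarity is set by the outgroup: the derived state is whichever differs from the outgroup's state, so for C1, C3, C5, C8 the derived state is '0', and for the remaining characters it is '1'.
C1 (derived state '0') is shared by Lineage A, Lineage E, Lineage J, Lineage L, and Lineage M — a synapomorphy uniting that clade.
C2: derived state '1' in Lineage M only — an autapomorphy, so it tells us nothing about relationships among taxa.
C3 (state '0') occurs in Lineage E and Lineage L but conflicts with the nesting implied by the other characters — most parsimoniously interpreted as homoplasy.
C4 (derived state '1') is shared by all ingroup taxa — unites the whole ingroup.
C5 (derived state '0') is shared by Lineage E and Lineage M — a synapomorphy uniting that clade.
C6 (derived state '1') is unique to Lineage T (autapomorphy; uninformative for grouping).
C7: derived state '1' in Lineage A, Lineage J, and Lineage L only — synapomorphy for {Lineage A, Lineage J, Lineage L}.
C8 (derived state '0') is shared by Lineage J and Lineage L — a synapomorphy uniting that clade.
Most parsimonious ingroup topology: (Lineage T,((Lineage E,Lineage M),((Lineage L,Lineage J),Lineage A))).
Lineage L and Lineage J form a cherry on this tree, so they are sister taxa.

Lineage J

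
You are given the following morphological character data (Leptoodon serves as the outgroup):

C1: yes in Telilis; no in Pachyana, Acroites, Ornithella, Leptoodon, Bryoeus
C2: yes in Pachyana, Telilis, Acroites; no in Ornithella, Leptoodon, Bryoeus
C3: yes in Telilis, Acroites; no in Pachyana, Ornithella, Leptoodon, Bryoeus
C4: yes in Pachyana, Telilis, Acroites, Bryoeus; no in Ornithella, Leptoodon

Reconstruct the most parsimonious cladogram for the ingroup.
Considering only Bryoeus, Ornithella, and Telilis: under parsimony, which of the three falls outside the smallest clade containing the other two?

The outgroup has state 'no' for every character, so 'yes' is the derived state throughout.
C1 (derived state 'yes') is unique to Telilis (autapomorphy; uninformative for grouping).
C2: derived state 'yes' in Acroites, Pachyana, and Telilis only — synapomorphy for {Acroites, Pachyana, Telilis}.
Only Acroites and Telilis show the derived state 'yes' for C3, supporting them as a clade.
Only Acroites, Bryoeus, Pachyana, and Telilis show the derived state 'yes' for C4, supporting them as a clade.
Most parsimonious ingroup topology: ((((Telilis,Acroites),Pachyana),Bryoeus),Ornithella).
Bryoeus and Telilis share a more recent common ancestor with each other than either does with Ornithella, so Ornithella is the least closely related of the three.

Ornithella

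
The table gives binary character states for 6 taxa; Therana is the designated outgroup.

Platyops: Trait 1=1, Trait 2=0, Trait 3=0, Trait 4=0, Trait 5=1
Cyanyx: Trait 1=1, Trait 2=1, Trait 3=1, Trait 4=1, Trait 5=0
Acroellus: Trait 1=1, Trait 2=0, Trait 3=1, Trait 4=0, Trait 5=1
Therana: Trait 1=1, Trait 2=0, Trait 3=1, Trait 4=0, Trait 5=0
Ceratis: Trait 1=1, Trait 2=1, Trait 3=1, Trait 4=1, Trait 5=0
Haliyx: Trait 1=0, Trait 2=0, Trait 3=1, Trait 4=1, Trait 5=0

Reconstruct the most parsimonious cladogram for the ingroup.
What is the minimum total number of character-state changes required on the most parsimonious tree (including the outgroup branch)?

5

Character polarity is set by the outgroup: the derived state is whichever differs from the outgroup's state, so for Trait 1, Trait 3 the derived state is '0', and for the remaining characters it is '1'.
Trait 1 (derived state '0') is unique to Haliyx (autapomorphy; uninformative for grouping).
Trait 2: derived state '1' in Ceratis and Cyanyx only — synapomorphy for {Ceratis, Cyanyx}.
Trait 3: derived state '0' in Platyops only — an autapomorphy, so it tells us nothing about relationships among taxa.
Only Ceratis, Cyanyx, and Haliyx show the derived state '1' for Trait 4, supporting them as a clade.
Trait 5 (derived state '1') is shared by Acroellus and Platyops — a synapomorphy uniting that clade.
Most parsimonious ingroup topology: ((Platyops,Acroellus),((Ceratis,Cyanyx),Haliyx)).
Changes per character on this tree: Trait 1: 1; Trait 2: 1; Trait 3: 1; Trait 4: 1; Trait 5: 1.
Total = 5.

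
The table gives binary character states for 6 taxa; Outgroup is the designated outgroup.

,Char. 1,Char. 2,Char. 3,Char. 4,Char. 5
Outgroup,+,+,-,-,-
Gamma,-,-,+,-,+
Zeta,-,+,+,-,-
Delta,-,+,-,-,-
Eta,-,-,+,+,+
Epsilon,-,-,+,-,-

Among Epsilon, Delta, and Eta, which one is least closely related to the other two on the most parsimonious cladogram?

Delta

Character polarity is set by the outgroup: the derived state is whichever differs from the outgroup's state, so for Char. 1, Char. 2 the derived state is '-', and for the remaining characters it is '+'.
All ingroup taxa share the derived state '-' for Char. 1; it defines the ingroup but does not resolve relationships within it.
Only Epsilon, Eta, and Gamma show the derived state '-' for Char. 2, supporting them as a clade.
Only Epsilon, Eta, Gamma, and Zeta show the derived state '+' for Char. 3, supporting them as a clade.
Char. 4: derived state '+' in Eta only — an autapomorphy, so it tells us nothing about relationships among taxa.
Char. 5: derived state '+' in Eta and Gamma only — synapomorphy for {Eta, Gamma}.
Most parsimonious ingroup topology: ((((Gamma,Eta),Epsilon),Zeta),Delta).
Eta and Epsilon share a more recent common ancestor with each other than either does with Delta, so Delta is the least closely related of the three.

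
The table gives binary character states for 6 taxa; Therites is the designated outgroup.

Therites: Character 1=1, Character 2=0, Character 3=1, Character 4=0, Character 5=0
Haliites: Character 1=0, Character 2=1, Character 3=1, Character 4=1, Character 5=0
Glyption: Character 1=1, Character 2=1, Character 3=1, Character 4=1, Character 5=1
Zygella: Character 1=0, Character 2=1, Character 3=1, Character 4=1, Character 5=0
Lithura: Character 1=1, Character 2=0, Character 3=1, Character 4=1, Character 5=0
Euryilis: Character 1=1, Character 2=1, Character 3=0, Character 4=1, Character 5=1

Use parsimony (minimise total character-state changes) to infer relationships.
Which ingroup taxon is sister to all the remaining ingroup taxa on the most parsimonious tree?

Character polarity is set by the outgroup: the derived state is whichever differs from the outgroup's state, so for Character 1, Character 3 the derived state is '0', and for the remaining characters it is '1'.
Only Haliites and Zygella show the derived state '0' for Character 1, supporting them as a clade.
Character 2: derived state '1' in Euryilis, Glyption, Haliites, and Zygella only — synapomorphy for {Euryilis, Glyption, Haliites, Zygella}.
Character 3: derived state '0' in Euryilis only — an autapomorphy, so it tells us nothing about relationships among taxa.
Character 4 (derived state '1') is shared by all ingroup taxa — unites the whole ingroup.
Only Euryilis and Glyption show the derived state '1' for Character 5, supporting them as a clade.
Most parsimonious ingroup topology: (((Haliites,Zygella),(Glyption,Euryilis)),Lithura).
Lithura is sister to the clade containing all other ingroup taxa, so it is the earliest-diverging (most basal) ingroup lineage.

Lithura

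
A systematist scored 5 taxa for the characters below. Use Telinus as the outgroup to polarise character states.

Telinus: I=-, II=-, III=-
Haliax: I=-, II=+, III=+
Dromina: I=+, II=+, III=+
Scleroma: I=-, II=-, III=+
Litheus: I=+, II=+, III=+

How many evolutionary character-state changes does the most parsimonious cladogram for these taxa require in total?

The outgroup has state '-' for every character, so '+' is the derived state throughout.
I: derived state '+' in Dromina and Litheus only — synapomorphy for {Dromina, Litheus}.
Only Dromina, Haliax, and Litheus show the derived state '+' for II, supporting them as a clade.
All ingroup taxa share the derived state '+' for III; it defines the ingroup but does not resolve relationships within it.
Most parsimonious ingroup topology: ((Haliax,(Dromina,Litheus)),Scleroma).
Changes per character on this tree: I: 1; II: 1; III: 1.
Total = 3.

3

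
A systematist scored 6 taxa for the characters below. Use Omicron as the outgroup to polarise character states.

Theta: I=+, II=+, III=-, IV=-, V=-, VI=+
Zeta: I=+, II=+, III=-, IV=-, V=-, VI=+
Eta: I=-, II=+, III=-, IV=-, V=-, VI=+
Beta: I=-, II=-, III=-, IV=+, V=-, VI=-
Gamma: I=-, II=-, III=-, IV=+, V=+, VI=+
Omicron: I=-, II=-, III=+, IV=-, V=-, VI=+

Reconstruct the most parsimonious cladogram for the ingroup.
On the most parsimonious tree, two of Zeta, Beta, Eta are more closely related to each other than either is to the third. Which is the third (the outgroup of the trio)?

Beta

Character polarity is set by the outgroup: the derived state is whichever differs from the outgroup's state, so for III, VI the derived state is '-', and for the remaining characters it is '+'.
I: derived state '+' in Theta and Zeta only — synapomorphy for {Theta, Zeta}.
II: derived state '+' in Eta, Theta, and Zeta only — synapomorphy for {Eta, Theta, Zeta}.
III (derived state '-') is shared by all ingroup taxa — unites the whole ingroup.
Only Beta and Gamma show the derived state '+' for IV, supporting them as a clade.
V: derived state '+' in Gamma only — an autapomorphy, so it tells us nothing about relationships among taxa.
VI (derived state '-') is unique to Beta (autapomorphy; uninformative for grouping).
Most parsimonious ingroup topology: ((Beta,Gamma),((Theta,Zeta),Eta)).
Zeta and Eta share a more recent common ancestor with each other than either does with Beta, so Beta is the least closely related of the three.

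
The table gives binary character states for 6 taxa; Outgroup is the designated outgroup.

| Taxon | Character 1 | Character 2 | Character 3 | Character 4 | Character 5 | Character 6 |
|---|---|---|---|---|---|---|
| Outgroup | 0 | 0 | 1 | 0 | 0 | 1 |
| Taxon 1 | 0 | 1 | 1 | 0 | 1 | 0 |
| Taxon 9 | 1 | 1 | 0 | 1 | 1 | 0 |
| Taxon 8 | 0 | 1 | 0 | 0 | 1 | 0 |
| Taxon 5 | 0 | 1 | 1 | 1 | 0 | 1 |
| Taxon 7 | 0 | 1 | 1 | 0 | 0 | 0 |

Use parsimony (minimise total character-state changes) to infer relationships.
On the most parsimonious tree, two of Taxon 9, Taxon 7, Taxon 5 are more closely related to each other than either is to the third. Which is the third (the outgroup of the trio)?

Taxon 5

Character polarity is set by the outgroup: the derived state is whichever differs from the outgroup's state, so for Character 3, Character 6 the derived state is '0', and for the remaining characters it is '1'.
Character 1 (derived state '1') is unique to Taxon 9 (autapomorphy; uninformative for grouping).
All ingroup taxa share the derived state '1' for Character 2; it defines the ingroup but does not resolve relationships within it.
Character 3 (derived state '0') is shared by Taxon 8 and Taxon 9 — a synapomorphy uniting that clade.
Character 4 (state '1') occurs in Taxon 5 and Taxon 9 but conflicts with the nesting implied by the other characters — most parsimoniously interpreted as homoplasy.
Only Taxon 1, Taxon 8, and Taxon 9 show the derived state '1' for Character 5, supporting them as a clade.
Character 6: derived state '0' in Taxon 1, Taxon 7, Taxon 8, and Taxon 9 only — synapomorphy for {Taxon 1, Taxon 7, Taxon 8, Taxon 9}.
Most parsimonious ingroup topology: (((Taxon 1,(Taxon 9,Taxon 8)),Taxon 7),Taxon 5).
Taxon 9 and Taxon 7 share a more recent common ancestor with each other than either does with Taxon 5, so Taxon 5 is the least closely related of the three.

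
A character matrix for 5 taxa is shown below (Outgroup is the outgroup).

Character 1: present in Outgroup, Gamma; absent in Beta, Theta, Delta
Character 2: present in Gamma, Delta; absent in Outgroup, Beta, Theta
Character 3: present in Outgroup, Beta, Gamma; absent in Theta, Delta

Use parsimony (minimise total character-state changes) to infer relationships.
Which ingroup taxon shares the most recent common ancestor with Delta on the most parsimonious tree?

Theta

Character polarity is set by the outgroup: the derived state is whichever differs from the outgroup's state, so for Character 1, Character 3 the derived state is 'absent', and for the remaining characters it is 'present'.
Character 1 (derived state 'absent') is shared by Beta, Delta, and Theta — a synapomorphy uniting that clade.
Character 2 groups Delta and Gamma, which is incompatible with the clades supported by the remaining characters; treating it as convergent (homoplasy) costs fewer steps than any alternative tree.
Only Delta and Theta show the derived state 'absent' for Character 3, supporting them as a clade.
Most parsimonious ingroup topology: ((Beta,(Theta,Delta)),Gamma).
Delta and Theta form a cherry on this tree, so they are sister taxa.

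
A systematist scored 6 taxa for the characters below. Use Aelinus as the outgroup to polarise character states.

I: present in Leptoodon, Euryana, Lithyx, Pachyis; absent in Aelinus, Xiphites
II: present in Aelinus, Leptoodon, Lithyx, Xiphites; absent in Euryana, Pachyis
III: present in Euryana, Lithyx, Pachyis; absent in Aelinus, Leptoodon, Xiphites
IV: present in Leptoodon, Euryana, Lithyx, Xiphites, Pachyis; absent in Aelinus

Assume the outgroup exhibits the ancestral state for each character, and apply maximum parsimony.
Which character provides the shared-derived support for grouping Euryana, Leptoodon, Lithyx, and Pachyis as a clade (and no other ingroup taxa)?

I

Character polarity is set by the outgroup: the derived state is whichever differs from the outgroup's state, so for II the derived state is 'absent', and for the remaining characters it is 'present'.
Only Euryana, Leptoodon, Lithyx, and Pachyis show the derived state 'present' for I, supporting them as a clade.
II (derived state 'absent') is shared by Euryana and Pachyis — a synapomorphy uniting that clade.
III (derived state 'present') is shared by Euryana, Lithyx, and Pachyis — a synapomorphy uniting that clade.
All ingroup taxa share the derived state 'present' for IV; it defines the ingroup but does not resolve relationships within it.
Most parsimonious ingroup topology: ((Leptoodon,((Euryana,Pachyis),Lithyx)),Xiphites).
The clade {Euryana, Leptoodon, Lithyx, Pachyis} is supported by I: its derived state 'present' occurs in exactly those taxa and in no other taxon (including the outgroup).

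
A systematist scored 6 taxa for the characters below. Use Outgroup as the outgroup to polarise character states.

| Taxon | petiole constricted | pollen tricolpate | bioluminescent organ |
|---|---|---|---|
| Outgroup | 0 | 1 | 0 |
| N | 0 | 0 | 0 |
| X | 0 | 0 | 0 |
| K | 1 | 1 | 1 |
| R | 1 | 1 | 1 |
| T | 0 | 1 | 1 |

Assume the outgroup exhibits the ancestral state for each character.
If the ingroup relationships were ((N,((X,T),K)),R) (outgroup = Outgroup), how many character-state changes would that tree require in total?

7

Map each character onto ((N,((X,T),K)),R) (rooted by Outgroup) and count the minimum state changes it requires (Fitch parsimony):
petiole constricted: 2; pollen tricolpate: 2; bioluminescent organ: 3.
Total tree length = 7.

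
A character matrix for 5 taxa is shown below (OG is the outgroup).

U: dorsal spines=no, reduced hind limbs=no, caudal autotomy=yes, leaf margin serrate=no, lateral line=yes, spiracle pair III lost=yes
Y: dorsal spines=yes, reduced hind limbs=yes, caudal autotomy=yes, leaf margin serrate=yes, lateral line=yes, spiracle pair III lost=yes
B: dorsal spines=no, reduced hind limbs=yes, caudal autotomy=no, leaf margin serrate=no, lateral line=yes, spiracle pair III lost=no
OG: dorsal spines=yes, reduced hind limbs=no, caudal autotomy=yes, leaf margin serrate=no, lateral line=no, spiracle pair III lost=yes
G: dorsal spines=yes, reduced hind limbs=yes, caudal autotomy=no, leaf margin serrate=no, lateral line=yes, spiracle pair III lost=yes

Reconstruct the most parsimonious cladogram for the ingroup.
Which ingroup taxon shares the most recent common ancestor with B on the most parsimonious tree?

G

Character polarity is set by the outgroup: the derived state is whichever differs from the outgroup's state, so for dorsal spines, caudal autotomy, spiracle pair III lost the derived state is 'no', and for the remaining characters it is 'yes'.
dorsal spines groups B and U, which is incompatible with the clades supported by the remaining characters; treating it as convergent (homoplasy) costs fewer steps than any alternative tree.
Only B, G, and Y show the derived state 'yes' for reduced hind limbs, supporting them as a clade.
Only B and G show the derived state 'no' for caudal autotomy, supporting them as a clade.
leaf margin serrate: derived state 'yes' in Y only — an autapomorphy, so it tells us nothing about relationships among taxa.
lateral line (derived state 'yes') is shared by all ingroup taxa — unites the whole ingroup.
spiracle pair III lost: derived state 'no' in B only — an autapomorphy, so it tells us nothing about relationships among taxa.
Most parsimonious ingroup topology: (U,(Y,(B,G))).
B and G form a cherry on this tree, so they are sister taxa.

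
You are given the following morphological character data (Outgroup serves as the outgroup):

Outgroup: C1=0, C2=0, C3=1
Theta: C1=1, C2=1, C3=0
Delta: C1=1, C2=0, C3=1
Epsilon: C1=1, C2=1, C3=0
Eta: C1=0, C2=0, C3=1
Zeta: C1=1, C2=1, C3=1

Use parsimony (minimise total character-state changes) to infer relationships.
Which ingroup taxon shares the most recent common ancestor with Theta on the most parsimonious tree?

Character polarity is set by the outgroup: the derived state is whichever differs from the outgroup's state, so for C3 the derived state is '0', and for the remaining characters it is '1'.
Only Delta, Epsilon, Theta, and Zeta show the derived state '1' for C1, supporting them as a clade.
C2: derived state '1' in Epsilon, Theta, and Zeta only — synapomorphy for {Epsilon, Theta, Zeta}.
Only Epsilon and Theta show the derived state '0' for C3, supporting them as a clade.
Most parsimonious ingroup topology: ((((Theta,Epsilon),Zeta),Delta),Eta).
Theta and Epsilon form a cherry on this tree, so they are sister taxa.

Epsilon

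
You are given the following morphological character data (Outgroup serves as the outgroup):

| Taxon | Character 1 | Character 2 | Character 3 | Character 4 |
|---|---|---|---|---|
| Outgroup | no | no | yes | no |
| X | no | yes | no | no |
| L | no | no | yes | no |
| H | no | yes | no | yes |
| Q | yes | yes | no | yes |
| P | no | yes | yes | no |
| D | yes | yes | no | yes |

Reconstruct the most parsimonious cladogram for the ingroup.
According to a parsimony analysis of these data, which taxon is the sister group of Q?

Character polarity is set by the outgroup: the derived state is whichever differs from the outgroup's state, so for Character 3 the derived state is 'no', and for the remaining characters it is 'yes'.
Only D and Q show the derived state 'yes' for Character 1, supporting them as a clade.
Character 2: derived state 'yes' in D, H, P, Q, and X only — synapomorphy for {D, H, P, Q, X}.
Character 3 (derived state 'no') is shared by D, H, Q, and X — a synapomorphy uniting that clade.
Character 4: derived state 'yes' in D, H, and Q only — synapomorphy for {D, H, Q}.
Most parsimonious ingroup topology: (((X,(H,(Q,D))),P),L).
Q and D form a cherry on this tree, so they are sister taxa.

D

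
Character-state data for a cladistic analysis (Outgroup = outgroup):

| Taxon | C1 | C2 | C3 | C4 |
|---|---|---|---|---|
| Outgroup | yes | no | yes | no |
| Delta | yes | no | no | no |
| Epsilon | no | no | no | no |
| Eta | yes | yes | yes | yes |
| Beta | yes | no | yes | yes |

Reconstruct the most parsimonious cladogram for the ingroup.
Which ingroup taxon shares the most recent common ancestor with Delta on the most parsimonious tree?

Epsilon

Character polarity is set by the outgroup: the derived state is whichever differs from the outgroup's state, so for C1, C3 the derived state is 'no', and for the remaining characters it is 'yes'.
C1 (derived state 'no') is unique to Epsilon (autapomorphy; uninformative for grouping).
C2 (derived state 'yes') is unique to Eta (autapomorphy; uninformative for grouping).
Only Delta and Epsilon show the derived state 'no' for C3, supporting them as a clade.
Only Beta and Eta show the derived state 'yes' for C4, supporting them as a clade.
Most parsimonious ingroup topology: ((Delta,Epsilon),(Eta,Beta)).
Delta and Epsilon form a cherry on this tree, so they are sister taxa.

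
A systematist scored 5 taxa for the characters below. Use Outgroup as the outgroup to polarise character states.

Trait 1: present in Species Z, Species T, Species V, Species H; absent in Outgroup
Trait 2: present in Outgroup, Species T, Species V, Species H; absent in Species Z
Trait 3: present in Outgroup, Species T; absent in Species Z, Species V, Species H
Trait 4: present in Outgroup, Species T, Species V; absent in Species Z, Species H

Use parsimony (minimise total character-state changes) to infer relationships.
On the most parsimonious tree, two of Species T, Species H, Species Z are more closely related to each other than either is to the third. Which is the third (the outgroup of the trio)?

Character polarity is set by the outgroup: the derived state is whichever differs from the outgroup's state, so for Trait 2, Trait 3, Trait 4 the derived state is 'absent', and for the remaining characters it is 'present'.
Trait 1 (derived state 'present') is shared by all ingroup taxa — unites the whole ingroup.
Trait 2: derived state 'absent' in Species Z only — an autapomorphy, so it tells us nothing about relationships among taxa.
Trait 3 (derived state 'absent') is shared by Species H, Species V, and Species Z — a synapomorphy uniting that clade.
Trait 4 (derived state 'absent') is shared by Species H and Species Z — a synapomorphy uniting that clade.
Most parsimonious ingroup topology: (((Species Z,Species H),Species V),Species T).
Species H and Species Z share a more recent common ancestor with each other than either does with Species T, so Species T is the least closely related of the three.

Species T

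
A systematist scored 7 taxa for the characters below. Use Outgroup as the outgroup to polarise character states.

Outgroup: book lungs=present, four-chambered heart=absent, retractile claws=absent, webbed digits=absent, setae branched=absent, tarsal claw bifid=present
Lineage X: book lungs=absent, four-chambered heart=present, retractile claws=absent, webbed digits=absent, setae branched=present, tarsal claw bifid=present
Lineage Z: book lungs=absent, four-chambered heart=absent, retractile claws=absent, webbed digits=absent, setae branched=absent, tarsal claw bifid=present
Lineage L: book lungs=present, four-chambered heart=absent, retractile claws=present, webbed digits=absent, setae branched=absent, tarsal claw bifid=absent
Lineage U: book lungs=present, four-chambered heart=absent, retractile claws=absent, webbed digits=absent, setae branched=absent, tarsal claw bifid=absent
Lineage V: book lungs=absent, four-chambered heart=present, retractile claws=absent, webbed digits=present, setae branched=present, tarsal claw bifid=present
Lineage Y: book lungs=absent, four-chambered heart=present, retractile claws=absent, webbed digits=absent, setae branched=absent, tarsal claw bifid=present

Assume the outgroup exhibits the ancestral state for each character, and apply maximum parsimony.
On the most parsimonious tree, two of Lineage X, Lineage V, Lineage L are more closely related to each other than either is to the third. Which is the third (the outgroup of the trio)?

Character polarity is set by the outgroup: the derived state is whichever differs from the outgroup's state, so for book lungs, tarsal claw bifid the derived state is 'absent', and for the remaining characters it is 'present'.
book lungs (derived state 'absent') is shared by Lineage V, Lineage X, Lineage Y, and Lineage Z — a synapomorphy uniting that clade.
four-chambered heart (derived state 'present') is shared by Lineage V, Lineage X, and Lineage Y — a synapomorphy uniting that clade.
retractile claws: derived state 'present' in Lineage L only — an autapomorphy, so it tells us nothing about relationships among taxa.
webbed digits: derived state 'present' in Lineage V only — an autapomorphy, so it tells us nothing about relationships among taxa.
setae branched: derived state 'present' in Lineage V and Lineage X only — synapomorphy for {Lineage V, Lineage X}.
Only Lineage L and Lineage U show the derived state 'absent' for tarsal claw bifid, supporting them as a clade.
Most parsimonious ingroup topology: ((((Lineage X,Lineage V),Lineage Y),Lineage Z),(Lineage L,Lineage U)).
Lineage X and Lineage V share a more recent common ancestor with each other than either does with Lineage L, so Lineage L is the least closely related of the three.

Lineage L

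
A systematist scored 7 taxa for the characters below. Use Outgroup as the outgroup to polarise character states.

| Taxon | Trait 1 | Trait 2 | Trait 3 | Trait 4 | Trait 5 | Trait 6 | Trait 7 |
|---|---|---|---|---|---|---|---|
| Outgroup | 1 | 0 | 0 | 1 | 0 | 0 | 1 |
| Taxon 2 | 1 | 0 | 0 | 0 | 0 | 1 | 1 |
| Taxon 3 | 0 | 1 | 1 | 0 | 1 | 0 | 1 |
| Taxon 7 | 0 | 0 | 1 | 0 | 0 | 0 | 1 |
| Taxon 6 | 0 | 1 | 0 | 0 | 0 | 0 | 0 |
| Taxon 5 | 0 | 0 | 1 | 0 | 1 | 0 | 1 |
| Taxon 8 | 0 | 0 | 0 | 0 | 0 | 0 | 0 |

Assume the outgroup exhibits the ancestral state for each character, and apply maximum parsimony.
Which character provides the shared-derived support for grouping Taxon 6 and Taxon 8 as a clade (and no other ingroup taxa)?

Character polarity is set by the outgroup: the derived state is whichever differs from the outgroup's state, so for Trait 1, Trait 4, Trait 7 the derived state is '0', and for the remaining characters it is '1'.
Trait 1 (derived state '0') is shared by Taxon 3, Taxon 5, Taxon 6, Taxon 7, and Taxon 8 — a synapomorphy uniting that clade.
Trait 2 (state '1') occurs in Taxon 3 and Taxon 6 but conflicts with the nesting implied by the other characters — most parsimoniously interpreted as homoplasy.
Only Taxon 3, Taxon 5, and Taxon 7 show the derived state '1' for Trait 3, supporting them as a clade.
Trait 4 (derived state '0') is shared by all ingroup taxa — unites the whole ingroup.
Trait 5 (derived state '1') is shared by Taxon 3 and Taxon 5 — a synapomorphy uniting that clade.
Trait 6 (derived state '1') is unique to Taxon 2 (autapomorphy; uninformative for grouping).
Trait 7: derived state '0' in Taxon 6 and Taxon 8 only — synapomorphy for {Taxon 6, Taxon 8}.
Most parsimonious ingroup topology: (Taxon 2,(((Taxon 3,Taxon 5),Taxon 7),(Taxon 6,Taxon 8))).
The clade {Taxon 6, Taxon 8} is supported by Trait 7: its derived state '0' occurs in exactly those taxa and in no other taxon (including the outgroup).

Trait 7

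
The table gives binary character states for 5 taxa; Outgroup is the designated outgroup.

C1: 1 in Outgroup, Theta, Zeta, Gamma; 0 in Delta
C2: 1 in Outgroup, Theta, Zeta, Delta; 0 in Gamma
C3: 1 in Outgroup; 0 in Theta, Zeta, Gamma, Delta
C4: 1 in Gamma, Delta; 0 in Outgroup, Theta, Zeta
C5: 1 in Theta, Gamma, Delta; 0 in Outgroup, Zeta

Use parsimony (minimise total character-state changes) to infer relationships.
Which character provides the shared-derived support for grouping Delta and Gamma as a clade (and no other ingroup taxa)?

Character polarity is set by the outgroup: the derived state is whichever differs from the outgroup's state, so for C1, C2, C3 the derived state is '0', and for the remaining characters it is '1'.
C1: derived state '0' in Delta only — an autapomorphy, so it tells us nothing about relationships among taxa.
C2: derived state '0' in Gamma only — an autapomorphy, so it tells us nothing about relationships among taxa.
All ingroup taxa share the derived state '0' for C3; it defines the ingroup but does not resolve relationships within it.
C4 (derived state '1') is shared by Delta and Gamma — a synapomorphy uniting that clade.
Only Delta, Gamma, and Theta show the derived state '1' for C5, supporting them as a clade.
Most parsimonious ingroup topology: ((Theta,(Gamma,Delta)),Zeta).
The clade {Delta, Gamma} is supported by C4: its derived state '1' occurs in exactly those taxa and in no other taxon (including the outgroup).

C4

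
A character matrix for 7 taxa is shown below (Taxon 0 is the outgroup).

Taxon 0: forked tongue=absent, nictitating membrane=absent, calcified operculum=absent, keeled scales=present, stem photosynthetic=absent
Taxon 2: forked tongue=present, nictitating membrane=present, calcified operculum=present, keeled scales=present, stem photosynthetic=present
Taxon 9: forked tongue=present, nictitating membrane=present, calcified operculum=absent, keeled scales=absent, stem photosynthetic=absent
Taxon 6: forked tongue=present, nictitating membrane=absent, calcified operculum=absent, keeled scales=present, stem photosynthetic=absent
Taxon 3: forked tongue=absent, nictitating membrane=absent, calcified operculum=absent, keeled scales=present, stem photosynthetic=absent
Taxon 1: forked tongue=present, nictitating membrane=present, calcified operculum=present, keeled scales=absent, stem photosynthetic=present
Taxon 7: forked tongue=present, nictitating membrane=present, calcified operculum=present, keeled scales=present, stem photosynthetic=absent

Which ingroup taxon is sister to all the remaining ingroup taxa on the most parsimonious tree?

Character polarity is set by the outgroup: the derived state is whichever differs from the outgroup's state, so for keeled scales the derived state is 'absent', and for the remaining characters it is 'present'.
forked tongue (derived state 'present') is shared by Taxon 1, Taxon 2, Taxon 6, Taxon 7, and Taxon 9 — a synapomorphy uniting that clade.
nictitating membrane (derived state 'present') is shared by Taxon 1, Taxon 2, Taxon 7, and Taxon 9 — a synapomorphy uniting that clade.
calcified operculum: derived state 'present' in Taxon 1, Taxon 2, and Taxon 7 only — synapomorphy for {Taxon 1, Taxon 2, Taxon 7}.
keeled scales groups Taxon 1 and Taxon 9, which is incompatible with the clades supported by the remaining characters; treating it as convergent (homoplasy) costs fewer steps than any alternative tree.
stem photosynthetic: derived state 'present' in Taxon 1 and Taxon 2 only — synapomorphy for {Taxon 1, Taxon 2}.
Most parsimonious ingroup topology: (((((Taxon 2,Taxon 1),Taxon 7),Taxon 9),Taxon 6),Taxon 3).
Taxon 3 is sister to the clade containing all other ingroup taxa, so it is the earliest-diverging (most basal) ingroup lineage.

Taxon 3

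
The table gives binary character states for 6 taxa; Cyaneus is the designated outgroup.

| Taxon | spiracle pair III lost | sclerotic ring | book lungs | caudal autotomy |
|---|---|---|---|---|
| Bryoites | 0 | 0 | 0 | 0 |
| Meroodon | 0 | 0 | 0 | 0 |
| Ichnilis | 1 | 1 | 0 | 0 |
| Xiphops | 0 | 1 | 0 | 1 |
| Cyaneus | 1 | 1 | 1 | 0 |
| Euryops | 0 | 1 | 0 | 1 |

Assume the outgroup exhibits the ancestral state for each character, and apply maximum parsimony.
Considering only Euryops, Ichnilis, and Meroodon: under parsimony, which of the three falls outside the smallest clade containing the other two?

Character polarity is set by the outgroup: the derived state is whichever differs from the outgroup's state, so for spiracle pair III lost, sclerotic ring, book lungs the derived state is '0', and for the remaining characters it is '1'.
spiracle pair III lost: derived state '0' in Bryoites, Euryops, Meroodon, and Xiphops only — synapomorphy for {Bryoites, Euryops, Meroodon, Xiphops}.
sclerotic ring: derived state '0' in Bryoites and Meroodon only — synapomorphy for {Bryoites, Meroodon}.
All ingroup taxa share the derived state '0' for book lungs; it defines the ingroup but does not resolve relationships within it.
Only Euryops and Xiphops show the derived state '1' for caudal autotomy, supporting them as a clade.
Most parsimonious ingroup topology: (Ichnilis,((Xiphops,Euryops),(Bryoites,Meroodon))).
Meroodon and Euryops share a more recent common ancestor with each other than either does with Ichnilis, so Ichnilis is the least closely related of the three.

Ichnilis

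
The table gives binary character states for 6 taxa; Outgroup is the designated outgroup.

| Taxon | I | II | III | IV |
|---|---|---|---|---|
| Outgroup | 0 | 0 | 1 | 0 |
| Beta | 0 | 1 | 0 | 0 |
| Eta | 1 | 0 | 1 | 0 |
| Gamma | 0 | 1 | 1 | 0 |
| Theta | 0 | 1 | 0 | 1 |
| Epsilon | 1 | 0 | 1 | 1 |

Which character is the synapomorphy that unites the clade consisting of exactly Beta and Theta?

Character polarity is set by the outgroup: the derived state is whichever differs from the outgroup's state, so for III the derived state is '0', and for the remaining characters it is '1'.
Only Epsilon and Eta show the derived state '1' for I, supporting them as a clade.
II: derived state '1' in Beta, Gamma, and Theta only — synapomorphy for {Beta, Gamma, Theta}.
III: derived state '0' in Beta and Theta only — synapomorphy for {Beta, Theta}.
IV groups Epsilon and Theta, which is incompatible with the clades supported by the remaining characters; treating it as convergent (homoplasy) costs fewer steps than any alternative tree.
Most parsimonious ingroup topology: (((Beta,Theta),Gamma),(Eta,Epsilon)).
The clade {Beta, Theta} is supported by III: its derived state '0' occurs in exactly those taxa and in no other taxon (including the outgroup).

III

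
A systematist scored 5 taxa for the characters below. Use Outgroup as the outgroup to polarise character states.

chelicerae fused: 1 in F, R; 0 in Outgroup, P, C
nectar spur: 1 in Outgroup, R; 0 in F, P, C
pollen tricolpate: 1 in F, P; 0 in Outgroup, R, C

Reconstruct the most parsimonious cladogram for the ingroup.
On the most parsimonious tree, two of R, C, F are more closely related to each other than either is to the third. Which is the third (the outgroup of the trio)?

Character polarity is set by the outgroup: the derived state is whichever differs from the outgroup's state, so for nectar spur the derived state is '0', and for the remaining characters it is '1'.
chelicerae fused (state '1') occurs in F and R but conflicts with the nesting implied by the other characters — most parsimoniously interpreted as homoplasy.
Only C, F, and P show the derived state '0' for nectar spur, supporting them as a clade.
Only F and P show the derived state '1' for pollen tricolpate, supporting them as a clade.
Most parsimonious ingroup topology: (((F,P),C),R).
F and C share a more recent common ancestor with each other than either does with R, so R is the least closely related of the three.

R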